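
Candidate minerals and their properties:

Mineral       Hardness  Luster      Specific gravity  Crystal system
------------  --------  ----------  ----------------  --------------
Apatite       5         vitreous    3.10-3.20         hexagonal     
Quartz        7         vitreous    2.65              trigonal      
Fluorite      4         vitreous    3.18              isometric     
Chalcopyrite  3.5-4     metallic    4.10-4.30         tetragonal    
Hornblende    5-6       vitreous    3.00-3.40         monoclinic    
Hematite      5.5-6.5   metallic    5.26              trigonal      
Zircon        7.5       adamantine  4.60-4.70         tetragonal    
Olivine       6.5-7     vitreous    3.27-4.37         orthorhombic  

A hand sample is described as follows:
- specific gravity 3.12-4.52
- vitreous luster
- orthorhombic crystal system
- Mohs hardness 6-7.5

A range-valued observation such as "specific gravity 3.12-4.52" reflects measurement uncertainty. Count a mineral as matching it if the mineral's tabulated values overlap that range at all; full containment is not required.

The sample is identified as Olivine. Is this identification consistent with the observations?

Specific gravity 3.12-4.52 — agrees with Olivine (SG 3.27-4.37).
Vitreous luster — agrees with Olivine (vitreous luster).
Orthorhombic crystal system — agrees with Olivine (orthorhombic system).
Mohs hardness 6-7.5 — agrees with Olivine (hardness 6.5-7).
Nothing contradicts Olivine.

Consistent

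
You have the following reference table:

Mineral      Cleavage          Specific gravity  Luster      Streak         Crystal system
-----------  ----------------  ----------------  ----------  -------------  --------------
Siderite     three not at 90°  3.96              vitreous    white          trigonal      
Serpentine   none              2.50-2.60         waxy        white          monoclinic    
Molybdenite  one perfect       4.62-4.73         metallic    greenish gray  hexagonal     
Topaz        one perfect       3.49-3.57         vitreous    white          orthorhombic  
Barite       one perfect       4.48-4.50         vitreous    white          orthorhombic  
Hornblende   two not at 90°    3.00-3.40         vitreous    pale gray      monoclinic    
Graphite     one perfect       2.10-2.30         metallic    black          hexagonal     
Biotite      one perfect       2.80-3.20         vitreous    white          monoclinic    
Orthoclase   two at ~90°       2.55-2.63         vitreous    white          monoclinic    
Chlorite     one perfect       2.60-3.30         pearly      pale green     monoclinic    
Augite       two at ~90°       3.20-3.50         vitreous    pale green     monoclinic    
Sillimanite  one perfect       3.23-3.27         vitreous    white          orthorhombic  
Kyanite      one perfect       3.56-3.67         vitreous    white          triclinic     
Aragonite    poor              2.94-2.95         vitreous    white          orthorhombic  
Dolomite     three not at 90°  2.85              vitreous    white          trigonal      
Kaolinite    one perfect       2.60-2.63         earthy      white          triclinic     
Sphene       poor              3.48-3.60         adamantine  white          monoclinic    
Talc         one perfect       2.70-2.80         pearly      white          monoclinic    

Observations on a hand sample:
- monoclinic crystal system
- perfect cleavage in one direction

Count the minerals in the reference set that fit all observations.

Monoclinic crystal system: leaves Serpentine, Hornblende, Biotite, Orthoclase, Chlorite, Augite, Sphene, Talc.
Perfect cleavage in one direction: narrows the field to Biotite, Chlorite, Talc.
Consistent with every observation: Biotite, Chlorite, Talc.
That is 3 minerals.

3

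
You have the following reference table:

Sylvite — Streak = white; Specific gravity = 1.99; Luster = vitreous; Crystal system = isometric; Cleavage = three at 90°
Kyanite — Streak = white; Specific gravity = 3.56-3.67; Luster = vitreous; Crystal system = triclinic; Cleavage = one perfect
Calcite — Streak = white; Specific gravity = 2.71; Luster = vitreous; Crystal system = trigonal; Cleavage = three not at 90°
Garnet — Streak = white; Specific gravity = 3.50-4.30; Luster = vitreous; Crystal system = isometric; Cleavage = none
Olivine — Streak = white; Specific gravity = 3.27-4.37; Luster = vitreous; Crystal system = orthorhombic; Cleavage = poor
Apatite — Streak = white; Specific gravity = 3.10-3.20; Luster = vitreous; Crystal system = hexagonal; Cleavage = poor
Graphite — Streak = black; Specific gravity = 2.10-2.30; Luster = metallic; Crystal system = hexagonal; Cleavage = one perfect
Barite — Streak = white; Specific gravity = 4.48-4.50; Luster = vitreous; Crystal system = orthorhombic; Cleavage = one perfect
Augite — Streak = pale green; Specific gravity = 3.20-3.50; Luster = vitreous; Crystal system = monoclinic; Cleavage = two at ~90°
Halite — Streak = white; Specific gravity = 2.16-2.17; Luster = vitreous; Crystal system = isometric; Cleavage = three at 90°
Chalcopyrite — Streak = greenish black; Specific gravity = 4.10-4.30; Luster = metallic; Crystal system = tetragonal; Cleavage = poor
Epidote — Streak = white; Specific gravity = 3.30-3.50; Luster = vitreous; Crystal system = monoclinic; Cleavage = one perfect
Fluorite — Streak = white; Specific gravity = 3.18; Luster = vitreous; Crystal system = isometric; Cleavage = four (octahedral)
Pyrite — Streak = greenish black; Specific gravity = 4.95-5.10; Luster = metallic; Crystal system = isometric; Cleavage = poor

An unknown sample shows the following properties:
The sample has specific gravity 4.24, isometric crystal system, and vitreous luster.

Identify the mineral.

Specific gravity 4.24 — narrows the field to Garnet, Olivine, Chalcopyrite.
Isometric crystal system — Garnet remains.
Vitreous luster — every remaining candidate is consistent.
The only mineral consistent with every observation is Garnet.

Garnet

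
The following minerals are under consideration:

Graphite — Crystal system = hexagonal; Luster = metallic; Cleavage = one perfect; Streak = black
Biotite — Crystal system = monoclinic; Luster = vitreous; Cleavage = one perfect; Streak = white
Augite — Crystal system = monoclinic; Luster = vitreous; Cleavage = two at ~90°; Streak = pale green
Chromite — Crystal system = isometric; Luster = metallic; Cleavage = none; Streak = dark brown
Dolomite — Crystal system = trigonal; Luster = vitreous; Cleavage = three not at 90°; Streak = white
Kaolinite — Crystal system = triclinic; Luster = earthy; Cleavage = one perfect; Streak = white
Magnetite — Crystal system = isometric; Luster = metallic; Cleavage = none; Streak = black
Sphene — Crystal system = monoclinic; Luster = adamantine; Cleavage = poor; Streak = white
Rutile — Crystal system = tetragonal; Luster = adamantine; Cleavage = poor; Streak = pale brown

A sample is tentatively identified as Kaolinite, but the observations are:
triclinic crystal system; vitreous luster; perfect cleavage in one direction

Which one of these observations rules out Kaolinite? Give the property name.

luster

Triclinic crystal system: Kaolinite has triclinic system — within range.
Vitreous luster: Kaolinite has earthy luster — does not match.
Perfect cleavage in one direction: Kaolinite has cleavage one perfect — within range.
Everything matches except the luster.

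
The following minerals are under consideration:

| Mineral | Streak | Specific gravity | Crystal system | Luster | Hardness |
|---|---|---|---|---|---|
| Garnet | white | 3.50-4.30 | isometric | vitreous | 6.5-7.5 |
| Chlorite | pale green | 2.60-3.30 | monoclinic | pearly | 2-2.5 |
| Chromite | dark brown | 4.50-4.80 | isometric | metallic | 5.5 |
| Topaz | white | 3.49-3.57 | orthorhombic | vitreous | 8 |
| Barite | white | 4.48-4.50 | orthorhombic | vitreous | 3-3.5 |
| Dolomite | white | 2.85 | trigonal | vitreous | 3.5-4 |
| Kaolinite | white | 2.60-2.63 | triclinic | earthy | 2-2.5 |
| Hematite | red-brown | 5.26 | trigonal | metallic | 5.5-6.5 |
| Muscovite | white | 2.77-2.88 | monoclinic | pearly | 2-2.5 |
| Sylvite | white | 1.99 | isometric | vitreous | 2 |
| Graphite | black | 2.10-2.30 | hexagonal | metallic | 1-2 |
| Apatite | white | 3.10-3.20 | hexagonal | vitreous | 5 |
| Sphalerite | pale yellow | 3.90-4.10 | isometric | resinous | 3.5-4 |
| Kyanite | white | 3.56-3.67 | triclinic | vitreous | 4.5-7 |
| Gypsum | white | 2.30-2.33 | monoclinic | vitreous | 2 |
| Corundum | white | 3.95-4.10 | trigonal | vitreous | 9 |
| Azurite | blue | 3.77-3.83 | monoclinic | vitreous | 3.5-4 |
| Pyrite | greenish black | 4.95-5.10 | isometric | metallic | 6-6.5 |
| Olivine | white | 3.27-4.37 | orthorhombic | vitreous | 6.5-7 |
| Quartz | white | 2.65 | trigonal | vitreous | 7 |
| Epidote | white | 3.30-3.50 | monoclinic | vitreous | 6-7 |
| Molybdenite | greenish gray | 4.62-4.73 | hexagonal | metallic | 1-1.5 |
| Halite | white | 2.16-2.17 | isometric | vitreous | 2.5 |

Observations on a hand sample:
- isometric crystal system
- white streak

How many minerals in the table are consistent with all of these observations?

Isometric crystal system: leaves Garnet, Chromite, Sylvite, Sphalerite, Pyrite, Halite.
White streak excludes Chromite, Sphalerite, Pyrite.
Remaining candidates: Garnet, Halite, Sylvite.
That is 3 minerals.

3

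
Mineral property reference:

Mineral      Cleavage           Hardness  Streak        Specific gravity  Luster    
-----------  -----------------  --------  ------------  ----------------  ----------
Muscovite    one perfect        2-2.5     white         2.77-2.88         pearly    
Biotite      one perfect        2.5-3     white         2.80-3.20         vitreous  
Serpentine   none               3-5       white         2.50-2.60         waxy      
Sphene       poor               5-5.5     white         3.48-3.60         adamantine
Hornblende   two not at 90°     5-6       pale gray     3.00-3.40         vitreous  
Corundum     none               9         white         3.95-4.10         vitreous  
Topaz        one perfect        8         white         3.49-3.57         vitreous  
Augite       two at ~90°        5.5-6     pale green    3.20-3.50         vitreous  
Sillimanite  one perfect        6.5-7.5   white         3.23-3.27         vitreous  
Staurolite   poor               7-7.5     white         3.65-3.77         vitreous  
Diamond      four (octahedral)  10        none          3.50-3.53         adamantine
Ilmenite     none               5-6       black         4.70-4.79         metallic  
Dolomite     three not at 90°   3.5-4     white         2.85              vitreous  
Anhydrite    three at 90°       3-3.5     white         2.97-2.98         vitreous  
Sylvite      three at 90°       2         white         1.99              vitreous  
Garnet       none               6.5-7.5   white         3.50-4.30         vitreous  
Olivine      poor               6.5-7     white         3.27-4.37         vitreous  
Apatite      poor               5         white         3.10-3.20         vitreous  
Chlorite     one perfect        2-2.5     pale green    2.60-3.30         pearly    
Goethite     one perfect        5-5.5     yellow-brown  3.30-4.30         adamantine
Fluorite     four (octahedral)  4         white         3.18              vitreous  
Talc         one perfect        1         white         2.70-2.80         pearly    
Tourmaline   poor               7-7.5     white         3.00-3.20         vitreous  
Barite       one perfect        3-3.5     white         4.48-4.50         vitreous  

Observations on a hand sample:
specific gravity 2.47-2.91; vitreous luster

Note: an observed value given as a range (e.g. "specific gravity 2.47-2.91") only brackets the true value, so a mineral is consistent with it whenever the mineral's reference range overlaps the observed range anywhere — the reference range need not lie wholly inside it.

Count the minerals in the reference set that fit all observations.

Specific gravity 2.47-2.91 — leaves Muscovite, Biotite, Serpentine, Dolomite, Chlorite, Talc.
Vitreous luster — only Biotite, Dolomite remain.
Remaining candidates: Biotite, Dolomite.
That is 2 minerals.

2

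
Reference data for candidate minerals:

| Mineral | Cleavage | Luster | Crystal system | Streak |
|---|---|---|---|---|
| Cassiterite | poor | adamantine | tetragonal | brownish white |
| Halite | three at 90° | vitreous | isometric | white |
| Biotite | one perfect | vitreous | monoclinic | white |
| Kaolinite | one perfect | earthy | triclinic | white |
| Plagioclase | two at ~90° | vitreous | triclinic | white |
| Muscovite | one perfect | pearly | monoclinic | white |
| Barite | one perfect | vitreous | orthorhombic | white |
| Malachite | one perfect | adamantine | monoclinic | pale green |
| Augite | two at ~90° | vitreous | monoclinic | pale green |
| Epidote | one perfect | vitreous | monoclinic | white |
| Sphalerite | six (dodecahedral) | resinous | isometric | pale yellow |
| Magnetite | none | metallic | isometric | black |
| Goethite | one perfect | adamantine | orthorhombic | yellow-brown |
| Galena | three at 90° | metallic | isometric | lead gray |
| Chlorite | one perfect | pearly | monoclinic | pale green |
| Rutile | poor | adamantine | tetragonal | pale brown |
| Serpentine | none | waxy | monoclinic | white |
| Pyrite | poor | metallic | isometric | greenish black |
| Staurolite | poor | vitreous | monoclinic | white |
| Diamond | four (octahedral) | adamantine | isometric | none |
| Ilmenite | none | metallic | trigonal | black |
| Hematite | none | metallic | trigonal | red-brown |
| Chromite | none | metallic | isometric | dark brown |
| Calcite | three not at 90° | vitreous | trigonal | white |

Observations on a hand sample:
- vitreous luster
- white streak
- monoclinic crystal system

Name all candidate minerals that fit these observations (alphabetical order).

Biotite, Epidote, Staurolite

Vitreous luster: leaves Halite, Biotite, Plagioclase, Barite, Augite, Epidote, Staurolite, Calcite.
White streak rules out Augite.
Monoclinic crystal system: leaves Biotite, Epidote, Staurolite.
Consistent with every observation: Biotite, Epidote, Staurolite.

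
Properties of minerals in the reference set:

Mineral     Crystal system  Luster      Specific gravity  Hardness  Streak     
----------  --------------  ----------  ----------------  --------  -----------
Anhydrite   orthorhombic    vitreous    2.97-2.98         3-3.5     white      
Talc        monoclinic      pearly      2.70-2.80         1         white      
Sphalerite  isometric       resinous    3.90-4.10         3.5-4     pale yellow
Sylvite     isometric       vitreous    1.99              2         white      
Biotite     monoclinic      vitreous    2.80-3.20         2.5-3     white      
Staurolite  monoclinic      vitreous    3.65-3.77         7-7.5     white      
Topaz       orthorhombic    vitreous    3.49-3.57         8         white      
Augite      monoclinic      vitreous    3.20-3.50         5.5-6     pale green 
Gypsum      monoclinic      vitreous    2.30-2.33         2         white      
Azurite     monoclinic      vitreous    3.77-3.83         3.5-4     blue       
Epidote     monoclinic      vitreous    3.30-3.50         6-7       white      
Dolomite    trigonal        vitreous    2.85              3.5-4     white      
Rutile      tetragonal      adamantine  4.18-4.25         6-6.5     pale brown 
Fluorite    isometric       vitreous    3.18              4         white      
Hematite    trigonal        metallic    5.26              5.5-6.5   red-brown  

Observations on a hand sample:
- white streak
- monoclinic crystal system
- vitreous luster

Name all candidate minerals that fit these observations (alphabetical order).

Biotite, Epidote, Gypsum, Staurolite

White streak eliminates Sphalerite, Augite, Azurite, Rutile, Hematite.
Monoclinic crystal system eliminates Anhydrite, Sylvite, Topaz, Dolomite, Fluorite.
Vitreous luster is inconsistent with Talc.
Consistent with every observation: Biotite, Epidote, Gypsum, Staurolite.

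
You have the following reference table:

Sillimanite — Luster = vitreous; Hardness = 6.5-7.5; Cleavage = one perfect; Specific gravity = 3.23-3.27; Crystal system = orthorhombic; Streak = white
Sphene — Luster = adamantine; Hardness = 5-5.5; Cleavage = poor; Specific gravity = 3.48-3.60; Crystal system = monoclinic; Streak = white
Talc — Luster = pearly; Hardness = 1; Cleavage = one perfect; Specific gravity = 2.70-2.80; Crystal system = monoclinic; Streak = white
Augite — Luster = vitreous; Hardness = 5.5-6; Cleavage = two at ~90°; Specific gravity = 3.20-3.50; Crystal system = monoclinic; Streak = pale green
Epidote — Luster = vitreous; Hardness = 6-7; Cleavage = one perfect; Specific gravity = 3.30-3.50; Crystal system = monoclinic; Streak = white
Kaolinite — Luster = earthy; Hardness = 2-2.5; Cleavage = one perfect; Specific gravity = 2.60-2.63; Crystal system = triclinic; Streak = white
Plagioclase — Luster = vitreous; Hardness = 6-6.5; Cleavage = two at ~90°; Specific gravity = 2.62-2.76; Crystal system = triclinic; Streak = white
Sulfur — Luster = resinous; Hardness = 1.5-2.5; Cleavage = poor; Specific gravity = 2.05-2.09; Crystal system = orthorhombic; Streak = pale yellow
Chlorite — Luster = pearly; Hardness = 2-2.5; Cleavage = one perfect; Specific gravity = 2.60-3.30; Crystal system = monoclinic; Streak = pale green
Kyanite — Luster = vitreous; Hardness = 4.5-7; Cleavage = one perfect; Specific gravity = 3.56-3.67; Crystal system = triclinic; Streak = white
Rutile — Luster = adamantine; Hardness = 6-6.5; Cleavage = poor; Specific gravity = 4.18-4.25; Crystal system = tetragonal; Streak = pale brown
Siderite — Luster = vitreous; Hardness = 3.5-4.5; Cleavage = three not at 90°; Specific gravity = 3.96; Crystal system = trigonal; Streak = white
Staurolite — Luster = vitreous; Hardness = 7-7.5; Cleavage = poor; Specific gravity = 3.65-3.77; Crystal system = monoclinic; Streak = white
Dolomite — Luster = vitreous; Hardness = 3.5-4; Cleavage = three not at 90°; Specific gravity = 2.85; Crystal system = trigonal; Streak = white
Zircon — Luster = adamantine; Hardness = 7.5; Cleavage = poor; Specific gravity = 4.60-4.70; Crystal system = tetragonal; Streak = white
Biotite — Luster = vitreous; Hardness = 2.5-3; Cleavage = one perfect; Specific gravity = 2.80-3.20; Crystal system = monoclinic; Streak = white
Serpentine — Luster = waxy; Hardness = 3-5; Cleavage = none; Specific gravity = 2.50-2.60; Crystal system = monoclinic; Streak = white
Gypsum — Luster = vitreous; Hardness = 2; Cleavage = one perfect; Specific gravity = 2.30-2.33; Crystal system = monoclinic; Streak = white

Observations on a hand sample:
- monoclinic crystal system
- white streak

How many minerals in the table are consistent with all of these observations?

7

Monoclinic crystal system: leaves Sphene, Talc, Augite, Epidote, Chlorite, Staurolite, Biotite, Serpentine, Gypsum.
White streak excludes Augite, Chlorite.
Remaining candidates: Biotite, Epidote, Gypsum, Serpentine, Sphene, Staurolite, Talc.
That is 7 minerals.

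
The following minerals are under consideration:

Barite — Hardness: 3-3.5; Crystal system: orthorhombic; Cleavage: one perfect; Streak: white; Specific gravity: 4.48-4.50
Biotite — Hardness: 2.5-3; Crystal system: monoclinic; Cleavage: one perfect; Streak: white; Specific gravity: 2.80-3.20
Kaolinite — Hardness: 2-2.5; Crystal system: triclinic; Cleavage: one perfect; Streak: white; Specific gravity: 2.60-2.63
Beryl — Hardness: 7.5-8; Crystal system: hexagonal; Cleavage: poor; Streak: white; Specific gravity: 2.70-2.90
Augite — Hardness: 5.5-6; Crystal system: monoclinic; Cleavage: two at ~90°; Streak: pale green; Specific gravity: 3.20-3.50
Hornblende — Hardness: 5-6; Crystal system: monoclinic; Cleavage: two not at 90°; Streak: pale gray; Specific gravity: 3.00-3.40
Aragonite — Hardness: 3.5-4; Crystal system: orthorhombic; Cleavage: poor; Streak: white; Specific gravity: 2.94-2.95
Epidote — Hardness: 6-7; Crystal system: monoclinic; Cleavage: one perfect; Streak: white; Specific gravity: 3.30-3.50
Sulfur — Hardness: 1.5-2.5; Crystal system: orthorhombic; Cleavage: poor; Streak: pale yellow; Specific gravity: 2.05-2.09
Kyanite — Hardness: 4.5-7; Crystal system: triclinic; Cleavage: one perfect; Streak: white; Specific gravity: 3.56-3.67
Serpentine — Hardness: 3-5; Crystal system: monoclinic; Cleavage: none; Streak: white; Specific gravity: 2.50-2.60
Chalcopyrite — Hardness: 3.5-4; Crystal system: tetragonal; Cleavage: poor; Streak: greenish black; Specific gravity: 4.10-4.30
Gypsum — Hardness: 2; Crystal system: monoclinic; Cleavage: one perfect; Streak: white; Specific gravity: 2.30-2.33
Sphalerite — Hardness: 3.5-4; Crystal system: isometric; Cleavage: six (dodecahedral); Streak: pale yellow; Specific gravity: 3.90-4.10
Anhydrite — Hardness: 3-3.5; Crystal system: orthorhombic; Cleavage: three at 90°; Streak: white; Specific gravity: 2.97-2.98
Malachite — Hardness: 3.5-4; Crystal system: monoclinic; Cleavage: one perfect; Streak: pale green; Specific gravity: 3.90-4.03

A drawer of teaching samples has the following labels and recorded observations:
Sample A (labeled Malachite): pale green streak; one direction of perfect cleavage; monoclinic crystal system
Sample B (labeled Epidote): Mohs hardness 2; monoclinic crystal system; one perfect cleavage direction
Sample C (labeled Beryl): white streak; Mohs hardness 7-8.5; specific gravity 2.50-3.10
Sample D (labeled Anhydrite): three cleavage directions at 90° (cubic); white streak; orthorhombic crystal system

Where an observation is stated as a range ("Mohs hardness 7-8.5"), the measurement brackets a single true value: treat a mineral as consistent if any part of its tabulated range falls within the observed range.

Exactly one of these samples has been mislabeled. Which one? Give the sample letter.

Sample A: all recorded properties match Malachite.
Sample B: Epidote has hardness 6-7, but the record shows Mohs hardness 2 — this label is wrong.
Sample C: all recorded properties match Beryl.
Sample D: all recorded properties match Anhydrite.
The mislabeled specimen is B.

B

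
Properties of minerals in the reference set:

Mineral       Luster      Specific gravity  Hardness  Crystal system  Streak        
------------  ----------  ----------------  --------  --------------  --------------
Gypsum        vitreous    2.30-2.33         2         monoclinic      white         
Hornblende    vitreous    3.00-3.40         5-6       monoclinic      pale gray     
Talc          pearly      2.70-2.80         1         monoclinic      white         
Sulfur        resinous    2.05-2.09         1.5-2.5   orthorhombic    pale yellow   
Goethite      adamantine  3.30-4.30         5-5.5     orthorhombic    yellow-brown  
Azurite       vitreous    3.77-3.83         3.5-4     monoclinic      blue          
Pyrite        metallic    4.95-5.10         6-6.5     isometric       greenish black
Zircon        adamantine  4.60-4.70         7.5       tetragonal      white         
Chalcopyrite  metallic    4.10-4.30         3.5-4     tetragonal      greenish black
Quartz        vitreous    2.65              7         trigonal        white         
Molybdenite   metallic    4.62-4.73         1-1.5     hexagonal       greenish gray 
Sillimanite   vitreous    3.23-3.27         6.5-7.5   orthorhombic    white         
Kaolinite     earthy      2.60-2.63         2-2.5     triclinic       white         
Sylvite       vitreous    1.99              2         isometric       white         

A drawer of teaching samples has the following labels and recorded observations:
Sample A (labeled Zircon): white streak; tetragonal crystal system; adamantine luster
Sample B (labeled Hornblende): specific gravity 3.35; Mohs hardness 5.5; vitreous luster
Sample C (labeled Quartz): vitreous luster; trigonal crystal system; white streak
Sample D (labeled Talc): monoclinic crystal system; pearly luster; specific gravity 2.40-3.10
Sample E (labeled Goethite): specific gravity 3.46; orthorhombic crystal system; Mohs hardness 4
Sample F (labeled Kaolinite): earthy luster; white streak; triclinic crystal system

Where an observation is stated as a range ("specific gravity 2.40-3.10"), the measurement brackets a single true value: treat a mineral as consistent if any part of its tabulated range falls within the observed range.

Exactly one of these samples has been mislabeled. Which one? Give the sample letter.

Sample A: observations are consistent with Zircon.
Sample B: observations are consistent with Hornblende.
Sample C: observations are consistent with Quartz.
Sample D: observations are consistent with Talc.
Sample E: Goethite has hardness 5-5.5, but the record shows Mohs hardness 4 — this label is wrong.
Sample F: observations are consistent with Kaolinite.
The mislabeled specimen is E.

E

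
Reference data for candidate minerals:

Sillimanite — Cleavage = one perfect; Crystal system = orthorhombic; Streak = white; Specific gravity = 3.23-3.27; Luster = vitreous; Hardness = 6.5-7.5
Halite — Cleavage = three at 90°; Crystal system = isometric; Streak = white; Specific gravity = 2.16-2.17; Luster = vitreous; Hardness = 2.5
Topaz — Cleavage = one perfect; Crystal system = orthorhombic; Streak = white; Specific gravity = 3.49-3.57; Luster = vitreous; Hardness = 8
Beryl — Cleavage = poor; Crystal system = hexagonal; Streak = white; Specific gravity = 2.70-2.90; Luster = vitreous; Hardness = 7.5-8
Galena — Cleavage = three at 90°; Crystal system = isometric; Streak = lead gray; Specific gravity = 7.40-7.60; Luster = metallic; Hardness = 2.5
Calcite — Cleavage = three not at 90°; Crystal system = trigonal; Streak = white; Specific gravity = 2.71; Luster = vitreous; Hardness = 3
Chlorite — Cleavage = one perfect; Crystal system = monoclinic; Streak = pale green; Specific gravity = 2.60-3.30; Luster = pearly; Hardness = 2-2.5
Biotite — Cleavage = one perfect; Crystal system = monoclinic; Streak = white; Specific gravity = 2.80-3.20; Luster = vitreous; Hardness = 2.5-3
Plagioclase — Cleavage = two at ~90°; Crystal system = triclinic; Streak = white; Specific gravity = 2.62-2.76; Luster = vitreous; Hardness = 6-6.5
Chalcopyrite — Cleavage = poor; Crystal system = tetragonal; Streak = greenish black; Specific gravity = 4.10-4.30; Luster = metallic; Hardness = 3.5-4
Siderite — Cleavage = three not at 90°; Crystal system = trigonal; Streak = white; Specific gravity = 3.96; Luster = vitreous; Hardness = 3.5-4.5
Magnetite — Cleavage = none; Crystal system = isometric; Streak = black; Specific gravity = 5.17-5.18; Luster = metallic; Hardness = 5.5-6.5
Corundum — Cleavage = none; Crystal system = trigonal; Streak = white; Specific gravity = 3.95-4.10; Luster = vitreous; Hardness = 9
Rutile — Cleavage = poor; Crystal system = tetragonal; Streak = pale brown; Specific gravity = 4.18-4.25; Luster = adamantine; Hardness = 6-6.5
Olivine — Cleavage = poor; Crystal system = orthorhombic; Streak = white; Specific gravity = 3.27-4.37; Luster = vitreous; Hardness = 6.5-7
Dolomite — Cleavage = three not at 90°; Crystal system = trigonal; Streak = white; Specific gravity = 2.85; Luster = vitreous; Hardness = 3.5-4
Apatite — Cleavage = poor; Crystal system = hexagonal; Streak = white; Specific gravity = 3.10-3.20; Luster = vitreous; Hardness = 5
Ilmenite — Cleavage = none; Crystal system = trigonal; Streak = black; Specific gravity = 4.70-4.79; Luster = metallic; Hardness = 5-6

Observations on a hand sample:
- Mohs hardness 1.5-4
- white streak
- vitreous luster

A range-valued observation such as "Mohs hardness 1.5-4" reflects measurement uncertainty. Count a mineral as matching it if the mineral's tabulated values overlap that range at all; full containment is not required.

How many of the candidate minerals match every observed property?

5

Mohs hardness 1.5-4: leaves Halite, Galena, Calcite, Chlorite, Biotite, Chalcopyrite, Siderite, Dolomite.
White streak rules out Galena, Chlorite, Chalcopyrite.
Vitreous luster: no further eliminations.
Remaining candidates: Biotite, Calcite, Dolomite, Halite, Siderite.
That is 5 minerals.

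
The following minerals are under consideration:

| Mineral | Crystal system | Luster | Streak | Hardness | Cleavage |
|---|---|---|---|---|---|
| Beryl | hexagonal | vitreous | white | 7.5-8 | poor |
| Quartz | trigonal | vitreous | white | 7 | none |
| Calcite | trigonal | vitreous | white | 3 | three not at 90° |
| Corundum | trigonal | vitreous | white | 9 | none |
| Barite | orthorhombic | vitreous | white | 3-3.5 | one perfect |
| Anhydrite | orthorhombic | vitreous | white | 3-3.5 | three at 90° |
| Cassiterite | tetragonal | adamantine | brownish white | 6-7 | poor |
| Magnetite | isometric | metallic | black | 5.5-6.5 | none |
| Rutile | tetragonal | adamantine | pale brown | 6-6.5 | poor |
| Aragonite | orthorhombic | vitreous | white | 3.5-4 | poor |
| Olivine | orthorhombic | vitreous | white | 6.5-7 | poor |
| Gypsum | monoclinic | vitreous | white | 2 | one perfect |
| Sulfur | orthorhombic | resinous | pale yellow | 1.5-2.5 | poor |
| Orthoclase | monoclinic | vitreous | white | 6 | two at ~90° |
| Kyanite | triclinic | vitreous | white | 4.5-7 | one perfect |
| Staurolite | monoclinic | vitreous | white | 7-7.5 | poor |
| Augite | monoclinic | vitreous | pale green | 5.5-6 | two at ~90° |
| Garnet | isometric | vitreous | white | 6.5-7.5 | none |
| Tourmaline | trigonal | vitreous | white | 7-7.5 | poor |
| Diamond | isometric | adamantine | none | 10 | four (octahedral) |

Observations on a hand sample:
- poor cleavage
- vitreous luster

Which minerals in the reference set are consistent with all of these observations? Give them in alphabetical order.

Aragonite, Beryl, Olivine, Staurolite, Tourmaline

Poor cleavage: Beryl, Cassiterite, Rutile, Aragonite, Olivine, Sulfur, Staurolite, Tourmaline remain.
Vitreous luster eliminates Cassiterite, Rutile, Sulfur.
Consistent with every observation: Aragonite, Beryl, Olivine, Staurolite, Tourmaline.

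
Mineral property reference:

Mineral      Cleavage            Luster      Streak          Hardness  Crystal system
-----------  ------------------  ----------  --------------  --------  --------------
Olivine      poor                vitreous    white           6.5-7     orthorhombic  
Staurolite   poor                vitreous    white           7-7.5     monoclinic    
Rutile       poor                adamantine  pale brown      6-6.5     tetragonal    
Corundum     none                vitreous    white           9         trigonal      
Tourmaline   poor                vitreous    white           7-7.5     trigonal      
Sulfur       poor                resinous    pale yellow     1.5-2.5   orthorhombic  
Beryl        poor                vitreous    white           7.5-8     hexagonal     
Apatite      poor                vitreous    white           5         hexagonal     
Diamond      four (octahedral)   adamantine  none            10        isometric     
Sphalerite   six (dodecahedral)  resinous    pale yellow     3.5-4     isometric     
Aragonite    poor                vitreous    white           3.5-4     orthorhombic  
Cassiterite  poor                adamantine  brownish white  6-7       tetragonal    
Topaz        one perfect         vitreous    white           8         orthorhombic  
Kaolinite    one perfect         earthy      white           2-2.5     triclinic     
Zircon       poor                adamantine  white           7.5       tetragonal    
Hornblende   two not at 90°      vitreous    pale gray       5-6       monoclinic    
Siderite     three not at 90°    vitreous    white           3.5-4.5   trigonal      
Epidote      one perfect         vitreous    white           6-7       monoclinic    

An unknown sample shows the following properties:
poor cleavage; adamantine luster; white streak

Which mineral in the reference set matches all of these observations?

Poor cleavage — narrows the field to Olivine, Staurolite, Rutile, Tourmaline, Sulfur, Beryl, Apatite, Aragonite, Cassiterite, Zircon.
Adamantine luster — narrows the field to Rutile, Cassiterite, Zircon.
White streak — narrows the field to Zircon.
The only mineral consistent with every observation is Zircon.

Zircon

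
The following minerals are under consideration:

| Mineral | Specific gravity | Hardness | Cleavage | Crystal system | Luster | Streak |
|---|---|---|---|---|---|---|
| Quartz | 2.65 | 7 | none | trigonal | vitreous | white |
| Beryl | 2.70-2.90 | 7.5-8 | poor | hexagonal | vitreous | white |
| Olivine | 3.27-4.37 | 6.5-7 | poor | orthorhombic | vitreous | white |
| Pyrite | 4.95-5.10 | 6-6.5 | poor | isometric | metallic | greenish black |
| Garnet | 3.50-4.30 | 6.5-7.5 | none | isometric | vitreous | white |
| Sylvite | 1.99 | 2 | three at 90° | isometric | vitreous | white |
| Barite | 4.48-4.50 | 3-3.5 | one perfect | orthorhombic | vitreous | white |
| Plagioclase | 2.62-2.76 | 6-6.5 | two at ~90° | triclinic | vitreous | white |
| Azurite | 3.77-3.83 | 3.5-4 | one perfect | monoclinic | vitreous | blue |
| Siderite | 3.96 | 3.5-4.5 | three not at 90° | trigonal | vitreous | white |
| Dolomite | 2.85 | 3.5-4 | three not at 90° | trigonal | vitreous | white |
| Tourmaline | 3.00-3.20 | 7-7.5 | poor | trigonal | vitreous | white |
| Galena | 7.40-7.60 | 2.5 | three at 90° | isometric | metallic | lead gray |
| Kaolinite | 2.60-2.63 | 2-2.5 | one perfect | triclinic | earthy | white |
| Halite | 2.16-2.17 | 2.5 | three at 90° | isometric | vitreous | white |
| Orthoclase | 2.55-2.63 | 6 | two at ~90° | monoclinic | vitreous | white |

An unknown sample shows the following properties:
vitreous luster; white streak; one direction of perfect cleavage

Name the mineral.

Barite

Vitreous luster is inconsistent with Pyrite, Galena, Kaolinite.
White streak rules out Azurite.
One direction of perfect cleavage — narrows the field to Barite.
The only mineral consistent with every observation is Barite.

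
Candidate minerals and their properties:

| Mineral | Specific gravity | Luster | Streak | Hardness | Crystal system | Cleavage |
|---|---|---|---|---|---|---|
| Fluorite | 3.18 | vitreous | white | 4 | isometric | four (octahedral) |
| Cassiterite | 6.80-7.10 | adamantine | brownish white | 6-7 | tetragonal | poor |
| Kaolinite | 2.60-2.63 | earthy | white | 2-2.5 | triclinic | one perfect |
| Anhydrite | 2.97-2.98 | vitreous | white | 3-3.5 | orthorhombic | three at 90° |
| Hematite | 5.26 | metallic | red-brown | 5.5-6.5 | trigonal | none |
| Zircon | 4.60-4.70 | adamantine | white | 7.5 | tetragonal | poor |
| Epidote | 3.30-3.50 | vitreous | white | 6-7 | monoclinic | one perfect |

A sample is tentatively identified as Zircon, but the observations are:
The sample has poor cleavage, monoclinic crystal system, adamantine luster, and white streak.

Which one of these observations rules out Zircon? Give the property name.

crystal system

Poor cleavage: Zircon has cleavage poor — consistent.
Monoclinic crystal system: Zircon has tetragonal system — outside the reference range.
Adamantine luster: Zircon has adamantine luster — consistent.
White streak: Zircon has white streak — consistent.
Everything matches except the crystal system.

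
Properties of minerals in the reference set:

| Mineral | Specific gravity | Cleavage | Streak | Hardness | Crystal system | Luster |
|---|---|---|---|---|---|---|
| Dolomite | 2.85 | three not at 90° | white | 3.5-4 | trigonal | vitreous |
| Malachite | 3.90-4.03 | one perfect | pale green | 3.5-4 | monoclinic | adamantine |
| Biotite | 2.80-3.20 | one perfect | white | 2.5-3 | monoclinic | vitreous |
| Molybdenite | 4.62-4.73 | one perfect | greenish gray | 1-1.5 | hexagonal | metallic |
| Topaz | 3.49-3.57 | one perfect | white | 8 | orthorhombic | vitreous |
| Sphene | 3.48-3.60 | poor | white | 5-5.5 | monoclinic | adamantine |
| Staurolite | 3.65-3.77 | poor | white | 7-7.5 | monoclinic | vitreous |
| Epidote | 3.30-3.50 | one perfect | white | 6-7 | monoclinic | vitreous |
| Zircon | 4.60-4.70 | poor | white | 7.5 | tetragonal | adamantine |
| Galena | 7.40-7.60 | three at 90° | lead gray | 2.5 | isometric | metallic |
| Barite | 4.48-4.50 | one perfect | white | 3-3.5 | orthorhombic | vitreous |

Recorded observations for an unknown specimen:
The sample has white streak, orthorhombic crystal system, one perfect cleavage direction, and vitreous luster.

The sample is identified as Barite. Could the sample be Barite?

White streak — is consistent with Barite (white streak).
Orthorhombic crystal system — is consistent with Barite (orthorhombic system).
One perfect cleavage direction — is consistent with Barite (cleavage one perfect).
Vitreous luster — is consistent with Barite (vitreous luster).
Nothing contradicts Barite.

Yes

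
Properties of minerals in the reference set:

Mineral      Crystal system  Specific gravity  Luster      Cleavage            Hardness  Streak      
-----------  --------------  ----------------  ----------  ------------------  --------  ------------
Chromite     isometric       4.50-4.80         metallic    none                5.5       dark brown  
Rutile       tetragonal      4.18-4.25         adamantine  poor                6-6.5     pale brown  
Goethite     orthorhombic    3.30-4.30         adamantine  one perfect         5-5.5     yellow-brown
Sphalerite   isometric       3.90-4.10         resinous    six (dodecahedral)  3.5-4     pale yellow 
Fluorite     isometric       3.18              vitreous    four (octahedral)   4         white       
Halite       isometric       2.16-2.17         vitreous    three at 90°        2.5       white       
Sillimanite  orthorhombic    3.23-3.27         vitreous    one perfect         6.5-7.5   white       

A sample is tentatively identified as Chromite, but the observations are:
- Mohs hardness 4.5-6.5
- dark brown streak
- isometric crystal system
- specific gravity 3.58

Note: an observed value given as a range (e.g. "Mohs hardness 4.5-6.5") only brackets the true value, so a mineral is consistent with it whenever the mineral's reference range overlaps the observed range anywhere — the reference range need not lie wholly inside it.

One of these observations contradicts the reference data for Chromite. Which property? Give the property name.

Mohs hardness 4.5-6.5: Chromite has hardness 5.5 — agrees.
Dark brown streak: Chromite has dark brown streak — agrees.
Isometric crystal system: Chromite has isometric system — agrees.
Specific gravity 3.58: Chromite has SG 4.50-4.80 — inconsistent.
Everything matches except the specific gravity.

specific gravity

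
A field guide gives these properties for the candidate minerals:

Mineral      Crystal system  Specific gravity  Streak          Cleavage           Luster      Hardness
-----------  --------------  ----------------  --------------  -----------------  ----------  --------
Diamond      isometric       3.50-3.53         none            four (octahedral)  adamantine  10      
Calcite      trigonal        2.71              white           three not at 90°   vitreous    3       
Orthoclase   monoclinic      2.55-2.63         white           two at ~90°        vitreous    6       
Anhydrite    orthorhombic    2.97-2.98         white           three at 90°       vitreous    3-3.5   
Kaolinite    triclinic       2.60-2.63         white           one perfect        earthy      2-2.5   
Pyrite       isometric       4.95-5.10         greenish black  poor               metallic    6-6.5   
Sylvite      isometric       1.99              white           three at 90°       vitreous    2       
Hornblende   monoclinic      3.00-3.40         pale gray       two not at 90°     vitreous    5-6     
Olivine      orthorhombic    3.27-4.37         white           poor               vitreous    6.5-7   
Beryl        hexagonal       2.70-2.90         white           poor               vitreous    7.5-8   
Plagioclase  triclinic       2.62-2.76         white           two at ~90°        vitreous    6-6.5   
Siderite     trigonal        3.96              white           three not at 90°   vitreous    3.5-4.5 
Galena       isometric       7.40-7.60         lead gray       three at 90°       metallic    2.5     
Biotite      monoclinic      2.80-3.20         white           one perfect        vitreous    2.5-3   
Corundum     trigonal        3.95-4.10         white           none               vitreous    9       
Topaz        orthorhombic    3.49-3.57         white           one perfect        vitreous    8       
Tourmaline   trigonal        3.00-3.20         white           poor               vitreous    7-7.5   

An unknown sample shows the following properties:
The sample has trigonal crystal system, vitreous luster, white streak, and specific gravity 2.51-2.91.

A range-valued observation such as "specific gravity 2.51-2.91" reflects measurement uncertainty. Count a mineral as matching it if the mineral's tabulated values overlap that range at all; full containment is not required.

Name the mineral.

Trigonal crystal system: leaves Calcite, Siderite, Corundum, Tourmaline.
Vitreous luster: consistent with all remaining minerals.
White streak: all remaining candidates fit.
Specific gravity 2.51-2.91: leaves Calcite.
Calcite is the sole remaining match.

Calcite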